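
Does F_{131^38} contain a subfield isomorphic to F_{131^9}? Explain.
No: F_{131^9} is not a subfield of F_{131^38}

F_{p^m} embeds in F_{p^n} iff m | n. Here 9 ∤ 38 (since 38 = 4·9 + 2 with remainder 2 ≠ 0), so F_{131^9} is not a subfield of F_{131^38}. Equivalently: if it were, the tower law would give 9 = [F_{131^9}:F_131] dividing [F_{131^38}:F_131] = 38, contradiction.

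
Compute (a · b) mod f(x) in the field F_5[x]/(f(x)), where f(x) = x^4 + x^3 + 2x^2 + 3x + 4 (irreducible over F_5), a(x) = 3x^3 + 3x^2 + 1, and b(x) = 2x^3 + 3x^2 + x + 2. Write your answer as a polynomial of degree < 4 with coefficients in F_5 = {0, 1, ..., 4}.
a · b ≡ 4x^3 + x^2 + 2x + 3 (mod f(x))

Multiply in F_5[x]: a(x)·b(x) = (3x^3 + 3x^2 + 1)·(2x^3 + 3x^2 + x + 2) = x^6 + 2x^4 + x^3 + 4x^2 + x + 2. This has degree ≥ 4, so divide by f(x) over F_5: x^6 + 2x^4 + x^3 + 4x^2 + x + 2 = (x^2 + 4x + 1)·(x^4 + x^3 + 2x^2 + 3x + 4) + (4x^3 + x^2 + 2x + 3). Hence a·b ≡ 4x^3 + x^2 + 2x + 3 (mod f). (F_5[x]/(f) is a field with 5^4 = 625 elements since f is irreducible of degree 4.)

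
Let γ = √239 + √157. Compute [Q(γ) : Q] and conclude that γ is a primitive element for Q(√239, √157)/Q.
[Q(γ) : Q] = 4 (equivalently, Q(γ) = Q(√239, √157))

Obviously Q(γ) ⊆ Q(√239, √157), and [Q(√239, √157):Q] = 4 (since 239, 157 are distinct squarefree integers > 1 with 37523 not a perfect square). To show equality we compute the minimal polynomial of γ. From γ = √239 + √157: γ^2 = 239 + 2√(37523) + 157 = 396 + 2√(37523), so γ^2 - 396 = 2√(37523); squaring, (γ^2 - 396)^2 = 4·37523, i.e. γ^4 - 792γ^2 + 156816 - 150092 = 0, i.e. γ^4 - 792γ^2 + 6724 = 0. So γ is a root of x^4 - 792x^2 + 6724. This polynomial is irreducible over Q: it has no rational root (each ±√239 ± √157 is irrational), and any factorization into two quadratics over Q would force √(37523) ∈ Q (pairing opposite roots) or √239, √157 ∈ Q (other pairings), all impossible. Hence [Q(γ):Q] = 4 = [Q(√239, √157):Q], so Q(γ) = Q(√239, √157).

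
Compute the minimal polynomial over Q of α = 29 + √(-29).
m_α(x) = x^2 - 58x + 870

From α - 29 = √(-29), squaring gives (α - 29)^2 = -29, i.e. α^2 - 58α + 841 = -29, so α^2 - 58α + 870 = 0. The discriminant of x^2 - 58x + 870 is (-58)^2 - 4·(870) = 3364 - 3480 = -116, and 4·(-29) is not a perfect square in Q since -29 is squarefree and ≠ 1. Hence x^2 - 58x + 870 is irreducible over Q and is the minimal polynomial of α.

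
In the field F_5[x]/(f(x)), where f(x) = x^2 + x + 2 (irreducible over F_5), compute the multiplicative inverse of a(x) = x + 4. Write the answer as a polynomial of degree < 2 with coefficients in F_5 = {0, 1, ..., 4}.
a(x)^(-1) ≡ x + 2 (mod f(x))

Since f is irreducible over F_5, F_5[x]/(f) is a field and a(x) ≠ 0 has an inverse. Apply the extended Euclidean algorithm to f(x) and a(x) in F_5[x]: f(x) = (x + 2)·a(x) + (4). The last nonzero remainder is the constant 4 = gcd(f, a) in F_5. Back-substituting through the division chain expresses 4 = s(x)·a(x) + t(x)·f(x) with s(x) ≡ 4x + 3 (mod f), so (4x + 3)·a(x) ≡ 4 (mod f). Multiplying by 4^(-1) ≡ 4 in F_5 gives a(x)^(-1) ≡ 4·(4x + 3) ≡ x + 2 (mod f). Check: (x + 4)·(x + 2) = x^2 + x + 3 ≡ 1 (mod x^2 + x + 2).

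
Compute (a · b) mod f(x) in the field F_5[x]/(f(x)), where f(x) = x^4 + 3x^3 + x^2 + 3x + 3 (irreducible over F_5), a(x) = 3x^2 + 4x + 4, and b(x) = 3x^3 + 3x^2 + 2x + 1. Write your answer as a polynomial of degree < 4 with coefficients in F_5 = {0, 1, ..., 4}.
a · b ≡ 4x^3 + 2x^2 + 3x + 2 (mod f(x))

Multiply in F_5[x]: a(x)·b(x) = (3x^2 + 4x + 4)·(3x^3 + 3x^2 + 2x + 1) = 4x^5 + x^4 + 3x^2 + 2x + 4. This has degree ≥ 4, so divide by f(x) over F_5: 4x^5 + x^4 + 3x^2 + 2x + 4 = (4x + 4)·(x^4 + 3x^3 + x^2 + 3x + 3) + (4x^3 + 2x^2 + 3x + 2). Hence a·b ≡ 4x^3 + 2x^2 + 3x + 2 (mod f). (F_5[x]/(f) is a field with 5^4 = 625 elements since f is irreducible of degree 4.)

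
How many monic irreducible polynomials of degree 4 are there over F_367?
There are 4535248008 monic irreducible polynomials of degree 4 over F_367

Each element of F_{367^4} that lies in no proper subfield is a root of exactly one monic irreducible of degree 4 over F_367, and each such polynomial has 4 distinct roots in F_{367^4}. By Möbius inversion the count is N_367(4) = (1/4) Σ_{d|4} μ(4/d) · 367^d = (1/4)(μ(4)·367^1 + μ(2)·367^2 + μ(1)·367^4) = 18140992032/4 = 4535248008.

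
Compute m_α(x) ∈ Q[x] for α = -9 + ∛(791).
m_α(x) = x^3 + 27x^2 + 243x - 62

Set β = α + 9 = ∛(791), so β^3 = 791. Then (α + 9)^3 - 791 = 0, i.e. α is a root of g(x) = (x + 9)^3 - 791 = x^3 + 27x^2 + 243x - 62. Since g(x) = h(x + 9) where h(x) = x^3 - 791, and h is irreducible over Q (because 791 is not a perfect cube, so h has no rational root, and a monic cubic with no rational root is irreducible), g is also irreducible (irreducibility is preserved under the substitution x → x + 9). Hence m_α(x) = x^3 + 27x^2 + 243x - 62.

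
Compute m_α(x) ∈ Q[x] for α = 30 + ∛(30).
m_α(x) = x^3 - 90x^2 + 2700x - 27030

Set β = α - 30 = ∛(30), so β^3 = 30. Then (α - 30)^3 - 30 = 0, i.e. α is a root of g(x) = (x - 30)^3 - 30 = x^3 - 90x^2 + 2700x - 27030. Since g(x) = h(x - 30) where h(x) = x^3 - 30, and h is irreducible over Q (because 30 is not a perfect cube, so h has no rational root, and a monic cubic with no rational root is irreducible), g is also irreducible (irreducibility is preserved under the substitution x → x - 30). Hence m_α(x) = x^3 - 90x^2 + 2700x - 27030.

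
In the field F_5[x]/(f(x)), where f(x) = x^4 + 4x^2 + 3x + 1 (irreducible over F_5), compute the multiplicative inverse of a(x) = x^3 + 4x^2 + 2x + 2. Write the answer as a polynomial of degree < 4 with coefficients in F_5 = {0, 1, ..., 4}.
a(x)^(-1) ≡ 4x^3 + 4x^2 + 2x + 3 (mod f(x))

Since f is irreducible over F_5, F_5[x]/(f) is a field and a(x) ≠ 0 has an inverse. Apply the extended Euclidean algorithm to f(x) and a(x) in F_5[x]: f(x) = (x + 1)·a(x) + (3x^2 + 4x + 4);  a(x) = (2x + 2)·(3x^2 + 4x + 4) + (x + 4);  (3x^2 + 4x + 4) = (3x + 2)·(x + 4) + (1). The last nonzero remainder is the constant 1 = gcd(f, a) in F_5. Back-substituting through the division chain expresses 1 = s(x)·a(x) + t(x)·f(x) with s(x) ≡ 4x^3 + 4x^2 + 2x + 3 (mod f), so a(x)^(-1) ≡ s(x) = 4x^3 + 4x^2 + 2x + 3 (mod f). Check: (x^3 + 4x^2 + 2x + 2)·(4x^3 + 4x^2 + 2x + 3) = 4x^6 + x^4 + 2x^3 + 4x^2 + 1 ≡ 1 (mod x^4 + 4x^2 + 3x + 1).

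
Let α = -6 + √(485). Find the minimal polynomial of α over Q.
m_α(x) = x^2 + 12x - 449

From α + 6 = √(485), squaring gives (α + 6)^2 = 485, i.e. α^2 + 12α + 36 = 485, so α^2 + 12α - 449 = 0. The discriminant of x^2 + 12x - 449 is (12)^2 - 4·(-449) = 144 + 1796 = 1940, and 4·(485) is not a perfect square in Q since 485 is squarefree and ≠ 1. Hence x^2 + 12x - 449 is irreducible over Q and is the minimal polynomial of α.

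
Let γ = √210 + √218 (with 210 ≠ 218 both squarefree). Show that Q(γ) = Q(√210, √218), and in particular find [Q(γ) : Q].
[Q(γ) : Q] = 4 (equivalently, Q(γ) = Q(√210, √218))

Obviously Q(γ) ⊆ Q(√210, √218), and [Q(√210, √218):Q] = 4 (since 210, 218 are distinct squarefree integers > 1 with 45780 not a perfect square). To show equality we compute the minimal polynomial of γ. From γ = √210 + √218: γ^2 = 210 + 2√(45780) + 218 = 428 + 2√(45780), so γ^2 - 428 = 2√(45780); squaring, (γ^2 - 428)^2 = 4·45780, i.e. γ^4 - 856γ^2 + 183184 - 183120 = 0, i.e. γ^4 - 856γ^2 + 64 = 0. So γ is a root of x^4 - 856x^2 + 64. This polynomial is irreducible over Q: it has no rational root (each ±√210 ± √218 is irrational), and any factorization into two quadratics over Q would force √(45780) ∈ Q (pairing opposite roots) or √210, √218 ∈ Q (other pairings), all impossible. Hence [Q(γ):Q] = 4 = [Q(√210, √218):Q], so Q(γ) = Q(√210, √218).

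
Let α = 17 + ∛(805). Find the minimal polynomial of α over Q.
m_α(x) = x^3 - 51x^2 + 867x - 5718

Set β = α - 17 = ∛(805), so β^3 = 805. Then (α - 17)^3 - 805 = 0, i.e. α is a root of g(x) = (x - 17)^3 - 805 = x^3 - 51x^2 + 867x - 5718. Since g(x) = h(x - 17) where h(x) = x^3 - 805, and h is irreducible over Q (because 805 is not a perfect cube, so h has no rational root, and a monic cubic with no rational root is irreducible), g is also irreducible (irreducibility is preserved under the substitution x → x - 17). Hence m_α(x) = x^3 - 51x^2 + 867x - 5718.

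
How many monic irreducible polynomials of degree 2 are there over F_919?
There are 421821 monic irreducible polynomials of degree 2 over F_919

Each element of F_{919^2} that lies in no proper subfield is a root of exactly one monic irreducible of degree 2 over F_919, and each such polynomial has 2 distinct roots in F_{919^2}. By Möbius inversion the count is N_919(2) = (1/2) Σ_{d|2} μ(2/d) · 919^d = (1/2)(μ(2)·919^1 + μ(1)·919^2) = 843642/2 = 421821.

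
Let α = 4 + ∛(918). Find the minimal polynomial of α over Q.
m_α(x) = x^3 - 12x^2 + 48x - 982

Set β = α - 4 = ∛(918), so β^3 = 918. Then (α - 4)^3 - 918 = 0, i.e. α is a root of g(x) = (x - 4)^3 - 918 = x^3 - 12x^2 + 48x - 982. Since g(x) = h(x - 4) where h(x) = x^3 - 918, and h is irreducible over Q (because 918 is not a perfect cube, so h has no rational root, and a monic cubic with no rational root is irreducible), g is also irreducible (irreducibility is preserved under the substitution x → x - 4). Hence m_α(x) = x^3 - 12x^2 + 48x - 982.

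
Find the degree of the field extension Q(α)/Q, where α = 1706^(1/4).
[Q(α):Q] = 4

α is a root of x^4 - 1706. By Eisenstein's criterion at the prime p = 2 (which divides the constant term 1706 but p^2 = 4 does not, since 1706 is squarefree), x^4 - 1706 is irreducible over Q. Hence [Q(α):Q] = 4.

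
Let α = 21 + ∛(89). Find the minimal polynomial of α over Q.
m_α(x) = x^3 - 63x^2 + 1323x - 9350

Set β = α - 21 = ∛(89), so β^3 = 89. Then (α - 21)^3 - 89 = 0, i.e. α is a root of g(x) = (x - 21)^3 - 89 = x^3 - 63x^2 + 1323x - 9350. Since g(x) = h(x - 21) where h(x) = x^3 - 89, and h is irreducible over Q (because 89 is not a perfect cube, so h has no rational root, and a monic cubic with no rational root is irreducible), g is also irreducible (irreducibility is preserved under the substitution x → x - 21). Hence m_α(x) = x^3 - 63x^2 + 1323x - 9350.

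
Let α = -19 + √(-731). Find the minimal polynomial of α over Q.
m_α(x) = x^2 + 38x + 1092

From α + 19 = √(-731), squaring gives (α + 19)^2 = -731, i.e. α^2 + 38α + 361 = -731, so α^2 + 38α + 1092 = 0. The discriminant of x^2 + 38x + 1092 is (38)^2 - 4·(1092) = 1444 - 4368 = -2924, and 4·(-731) is not a perfect square in Q since -731 is squarefree and ≠ 1. Hence x^2 + 38x + 1092 is irreducible over Q and is the minimal polynomial of α.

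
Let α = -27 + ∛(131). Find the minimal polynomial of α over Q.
m_α(x) = x^3 + 81x^2 + 2187x + 19552

Set β = α + 27 = ∛(131), so β^3 = 131. Then (α + 27)^3 - 131 = 0, i.e. α is a root of g(x) = (x + 27)^3 - 131 = x^3 + 81x^2 + 2187x + 19552. Since g(x) = h(x + 27) where h(x) = x^3 - 131, and h is irreducible over Q (because 131 is not a perfect cube, so h has no rational root, and a monic cubic with no rational root is irreducible), g is also irreducible (irreducibility is preserved under the substitution x → x + 27). Hence m_α(x) = x^3 + 81x^2 + 2187x + 19552.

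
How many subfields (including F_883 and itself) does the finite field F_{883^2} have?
F_{883^2} has 2 subfields

The subfields of F_{p^n} are exactly the fields F_{p^d} for d | n (each is the fixed field of the unique index-d subgroup of Gal(F_{p^n}/F_p) ≅ Z/nZ). The divisors of n = 2 are {1, 2}, giving 2 subfields: F_{883^1}, F_{883^2}.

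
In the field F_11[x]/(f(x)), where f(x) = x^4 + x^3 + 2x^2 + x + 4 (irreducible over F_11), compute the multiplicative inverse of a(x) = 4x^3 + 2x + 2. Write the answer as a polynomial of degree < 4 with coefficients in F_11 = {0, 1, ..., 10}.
a(x)^(-1) ≡ 4x^2 + 4x + 6 (mod f(x))

Since f is irreducible over F_11, F_11[x]/(f) is a field and a(x) ≠ 0 has an inverse. Apply the extended Euclidean algorithm to f(x) and a(x) in F_11[x]: f(x) = (3x + 3)·a(x) + (7x^2 + 9);  a(x) = (10x)·(7x^2 + 9) + (2). The last nonzero remainder is the constant 2 = gcd(f, a) in F_11. Back-substituting through the division chain expresses 2 = s(x)·a(x) + t(x)·f(x) with s(x) ≡ 8x^2 + 8x + 1 (mod f), so (8x^2 + 8x + 1)·a(x) ≡ 2 (mod f). Multiplying by 2^(-1) ≡ 6 in F_11 gives a(x)^(-1) ≡ 6·(8x^2 + 8x + 1) ≡ 4x^2 + 4x + 6 (mod f). Check: (4x^3 + 2x + 2)·(4x^2 + 4x + 6) = 5x^5 + 5x^4 + 10x^3 + 5x^2 + 9x + 1 ≡ 1 (mod x^4 + x^3 + 2x^2 + x + 4).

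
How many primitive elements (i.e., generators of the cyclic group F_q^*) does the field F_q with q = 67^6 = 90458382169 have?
There are φ(90458382168) = 21395404800 primitive elements

F_q^* is cyclic of order q - 1 = 90458382168. A cyclic group of order m has exactly φ(m) generators. Here m = 90458382168 = 2^3 · 3^2 · 7^2 · 11 · 17 · 31 · 4423, so the number of primitive elements is φ(90458382168) = 21395404800.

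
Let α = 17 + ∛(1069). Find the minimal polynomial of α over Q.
m_α(x) = x^3 - 51x^2 + 867x - 5982

Set β = α - 17 = ∛(1069), so β^3 = 1069. Then (α - 17)^3 - 1069 = 0, i.e. α is a root of g(x) = (x - 17)^3 - 1069 = x^3 - 51x^2 + 867x - 5982. Since g(x) = h(x - 17) where h(x) = x^3 - 1069, and h is irreducible over Q (because 1069 is not a perfect cube, so h has no rational root, and a monic cubic with no rational root is irreducible), g is also irreducible (irreducibility is preserved under the substitution x → x - 17). Hence m_α(x) = x^3 - 51x^2 + 867x - 5982.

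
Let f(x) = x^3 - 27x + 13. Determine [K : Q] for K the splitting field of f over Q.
[K : Q] = 6

By the rational root test, any rational root of the monic integer polynomial f(x) = x^3 - 27x + 13 must be an integer dividing the constant term 13, i.e. one of ±{1, 13}. Evaluating: f(1) = -13, f(-1) = 39, f(13) = 1859, f(-13) = -1833; none is 0, so f has no rational root and is therefore irreducible over Q (a cubic with no linear factor over a field is irreducible). For an irreducible cubic, the Galois group is A_3 or S_3 according as the discriminant disc(f) = -4a^3 - 27b^2 = -4·(-27)^3 - 27·(13)^2 = 74169 is or is not a square in Q. Here disc(f) = 74169 is not a perfect square in Q, so the Galois group of f over Q is not contained in A_3 and must be all of S_3. The splitting field has degree |S_3| = 6 over Q, so [K : Q] = 6.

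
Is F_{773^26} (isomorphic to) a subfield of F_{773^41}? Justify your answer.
No: F_{773^26} is not a subfield of F_{773^41}

F_{p^m} embeds in F_{p^n} iff m | n. Here 26 ∤ 41 (since 41 = 1·26 + 15 with remainder 15 ≠ 0), so F_{773^26} is not a subfield of F_{773^41}. Equivalently: if it were, the tower law would give 26 = [F_{773^26}:F_773] dividing [F_{773^41}:F_773] = 41, contradiction.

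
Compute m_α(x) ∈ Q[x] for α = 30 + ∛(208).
m_α(x) = x^3 - 90x^2 + 2700x - 27208

Set β = α - 30 = ∛(208), so β^3 = 208. Then (α - 30)^3 - 208 = 0, i.e. α is a root of g(x) = (x - 30)^3 - 208 = x^3 - 90x^2 + 2700x - 27208. Since g(x) = h(x - 30) where h(x) = x^3 - 208, and h is irreducible over Q (because 208 is not a perfect cube, so h has no rational root, and a monic cubic with no rational root is irreducible), g is also irreducible (irreducibility is preserved under the substitution x → x - 30). Hence m_α(x) = x^3 - 90x^2 + 2700x - 27208.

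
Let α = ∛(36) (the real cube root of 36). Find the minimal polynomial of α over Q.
m_α(x) = x^3 - 36

α satisfies α^3 = 36, so x^3 - 36 annihilates α. By the rational root test, a rational root p/q (in lowest terms) of x^3 - 36 would satisfy p^3 = 36 q^3, forcing q = 1 and p^3 = 36; but 36 is not a perfect cube, contradiction. A monic cubic over Q with no rational root is irreducible (any nontrivial factorization would include a linear factor). Hence x^3 - 36 is the minimal polynomial of α, and in particular [Q(α):Q] = 3.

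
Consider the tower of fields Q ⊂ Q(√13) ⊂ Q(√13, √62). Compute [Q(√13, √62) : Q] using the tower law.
[Q(√13, √62) : Q] = 4

[Q(√13):Q] = 2 (min poly x^2 - 13, irreducible since 13 is squarefree > 1). For the top step, suppose √62 ∈ Q(√13), say √62 = c + d√13 with c, d ∈ Q. Squaring: 62 = c^2 + 13d^2 + 2cd√13. Since √13 ∉ Q this forces 2cd = 0. If d = 0 then √62 = c ∈ Q, contradicting 62 squarefree > 1. If c = 0 then 62 = 13d^2, so 13·62 = (13d)^2 is a perfect square in Q — but 13·62 = 806 is not a perfect square (since 13 and 62 are distinct squarefree integers). Contradiction. Hence √62 ∉ Q(√13), so x^2 - 62 stays irreducible over Q(√13) and [Q(√13, √62) : Q(√13)] = 2. By the tower law, [Q(√13, √62) : Q] = 2 · 2 = 4.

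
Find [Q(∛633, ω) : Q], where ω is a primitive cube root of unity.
[Q(∛633, ω) : Q] = 6

[Q(∛633):Q] = 3 (min poly x^3 - 633, irreducible since 633 is not a perfect cube). [Q(ω):Q] = 2 (min poly x^2 + x + 1). Since Q(∛633) ⊂ R and ω ∉ R, we have ω ∉ Q(∛633), so x^2 + x + 1 remains irreducible over Q(∛633) and [Q(∛633, ω) : Q(∛633)] = 2. By the tower law, [Q(∛633, ω) : Q] = 3 · 2 = 6. (In fact Q(∛633, ω) is the splitting field of x^3 - 633 over Q.)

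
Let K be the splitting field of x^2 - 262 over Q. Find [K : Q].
[K : Q] = 2

f(x) = x^2 - 262 factors as (x - √262)(x + √262). The splitting field is K = Q(√262). Since 262 is squarefree and > 1, it is not a perfect square, so x^2 - 262 is irreducible over Q and [Q(√262) : Q] = 2. Hence [K : Q] = 2.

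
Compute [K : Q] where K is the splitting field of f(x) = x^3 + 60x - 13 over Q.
[K : Q] = 6

By the rational root test, any rational root of the monic integer polynomial f(x) = x^3 + 60x - 13 must be an integer dividing the constant term -13, i.e. one of ±{1, 13}. Evaluating: f(1) = 48, f(-1) = -74, f(13) = 2964, f(-13) = -2990; none is 0, so f has no rational root and is therefore irreducible over Q (a cubic with no linear factor over a field is irreducible). For an irreducible cubic, the Galois group is A_3 or S_3 according as the discriminant disc(f) = -4a^3 - 27b^2 = -4·(60)^3 - 27·(-13)^2 = -868563 is or is not a square in Q. Here disc(f) = -868563 is not a perfect square in Q, so the Galois group of f over Q is not contained in A_3 and must be all of S_3. The splitting field has degree |S_3| = 6 over Q, so [K : Q] = 6.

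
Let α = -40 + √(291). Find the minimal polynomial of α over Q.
m_α(x) = x^2 + 80x + 1309

From α + 40 = √(291), squaring gives (α + 40)^2 = 291, i.e. α^2 + 80α + 1600 = 291, so α^2 + 80α + 1309 = 0. The discriminant of x^2 + 80x + 1309 is (80)^2 - 4·(1309) = 6400 - 5236 = 1164, and 4·(291) is not a perfect square in Q since 291 is squarefree and ≠ 1. Hence x^2 + 80x + 1309 is irreducible over Q and is the minimal polynomial of α.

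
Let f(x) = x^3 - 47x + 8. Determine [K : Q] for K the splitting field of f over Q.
[K : Q] = 6

By the rational root test, any rational root of the monic integer polynomial f(x) = x^3 - 47x + 8 must be an integer dividing the constant term 8, i.e. one of ±{1, 2, 4, 8}. Evaluating: f(1) = -38, f(-1) = 54, f(2) = -78, f(-2) = 94, f(4) = -116, f(-4) = 132, f(8) = 144, f(-8) = -128; none is 0, so f has no rational root and is therefore irreducible over Q (a cubic with no linear factor over a field is irreducible). For an irreducible cubic, the Galois group is A_3 or S_3 according as the discriminant disc(f) = -4a^3 - 27b^2 = -4·(-47)^3 - 27·(8)^2 = 413564 is or is not a square in Q. Here disc(f) = 413564 is not a perfect square in Q, so the Galois group of f over Q is not contained in A_3 and must be all of S_3. The splitting field has degree |S_3| = 6 over Q, so [K : Q] = 6.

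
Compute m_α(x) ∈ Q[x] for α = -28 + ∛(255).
m_α(x) = x^3 + 84x^2 + 2352x + 21697

Set β = α + 28 = ∛(255), so β^3 = 255. Then (α + 28)^3 - 255 = 0, i.e. α is a root of g(x) = (x + 28)^3 - 255 = x^3 + 84x^2 + 2352x + 21697. Since g(x) = h(x + 28) where h(x) = x^3 - 255, and h is irreducible over Q (because 255 is not a perfect cube, so h has no rational root, and a monic cubic with no rational root is irreducible), g is also irreducible (irreducibility is preserved under the substitution x → x + 28). Hence m_α(x) = x^3 + 84x^2 + 2352x + 21697.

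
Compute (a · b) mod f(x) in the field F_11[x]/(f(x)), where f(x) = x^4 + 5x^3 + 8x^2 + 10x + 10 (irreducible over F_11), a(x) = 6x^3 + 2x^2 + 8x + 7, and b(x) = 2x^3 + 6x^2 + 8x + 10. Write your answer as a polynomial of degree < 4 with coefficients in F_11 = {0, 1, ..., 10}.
a · b ≡ 9x^3 + 6x^2 + 9x + 7 (mod f(x))

Multiply in F_11[x]: a(x)·b(x) = (6x^3 + 2x^2 + 8x + 7)·(2x^3 + 6x^2 + 8x + 10) = x^6 + 7x^5 + 10x^4 + 6x^3 + 5x^2 + 4x + 4. This has degree ≥ 4, so divide by f(x) over F_11: x^6 + 7x^5 + 10x^4 + 6x^3 + 5x^2 + 4x + 4 = (x^2 + 2x + 3)·(x^4 + 5x^3 + 8x^2 + 10x + 10) + (9x^3 + 6x^2 + 9x + 7). Hence a·b ≡ 9x^3 + 6x^2 + 9x + 7 (mod f). (F_11[x]/(f) is a field with 11^4 = 14641 elements since f is irreducible of degree 4.)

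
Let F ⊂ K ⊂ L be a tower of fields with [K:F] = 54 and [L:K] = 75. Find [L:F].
[L:F] = 4050

The tower law says that for any tower of field extensions F ⊂ K ⊂ L with finite degrees, [L:F] = [L:K] · [K:F]. Here this gives [L:F] = 75 · 54 = 4050.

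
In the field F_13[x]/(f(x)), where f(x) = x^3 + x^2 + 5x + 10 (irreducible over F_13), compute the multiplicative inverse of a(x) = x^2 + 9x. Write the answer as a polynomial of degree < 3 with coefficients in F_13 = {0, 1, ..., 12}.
a(x)^(-1) ≡ 8x^2 + 10x + 11 (mod f(x))

Since f is irreducible over F_13, F_13[x]/(f) is a field and a(x) ≠ 0 has an inverse. Apply the extended Euclidean algorithm to f(x) and a(x) in F_13[x]: f(x) = (x + 5)·a(x) + (12x + 10);  a(x) = (12x + 7)·(12x + 10) + (8). The last nonzero remainder is the constant 8 = gcd(f, a) in F_13. Back-substituting through the division chain expresses 8 = s(x)·a(x) + t(x)·f(x) with s(x) ≡ 12x^2 + 2x + 10 (mod f), so (12x^2 + 2x + 10)·a(x) ≡ 8 (mod f). Multiplying by 8^(-1) ≡ 5 in F_13 gives a(x)^(-1) ≡ 5·(12x^2 + 2x + 10) ≡ 8x^2 + 10x + 11 (mod f). Check: (x^2 + 9x)·(8x^2 + 10x + 11) = 8x^4 + 4x^3 + 10x^2 + 8x ≡ 1 (mod x^3 + x^2 + 5x + 10).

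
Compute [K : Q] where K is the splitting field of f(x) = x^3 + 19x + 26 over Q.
[K : Q] = 6

By the rational root test, any rational root of the monic integer polynomial f(x) = x^3 + 19x + 26 must be an integer dividing the constant term 26, i.e. one of ±{1, 2, 13, 26}. Evaluating: f(1) = 46, f(-1) = 6, f(2) = 72, f(-2) = -20, f(13) = 2470, f(-13) = -2418, f(26) = 18096, f(-26) = -18044; none is 0, so f has no rational root and is therefore irreducible over Q (a cubic with no linear factor over a field is irreducible). For an irreducible cubic, the Galois group is A_3 or S_3 according as the discriminant disc(f) = -4a^3 - 27b^2 = -4·(19)^3 - 27·(26)^2 = -45688 is or is not a square in Q. Here disc(f) = -45688 is not a perfect square in Q, so the Galois group of f over Q is not contained in A_3 and must be all of S_3. The splitting field has degree |S_3| = 6 over Q, so [K : Q] = 6.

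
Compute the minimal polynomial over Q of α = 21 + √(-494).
m_α(x) = x^2 - 42x + 935

From α - 21 = √(-494), squaring gives (α - 21)^2 = -494, i.e. α^2 - 42α + 441 = -494, so α^2 - 42α + 935 = 0. The discriminant of x^2 - 42x + 935 is (-42)^2 - 4·(935) = 1764 - 3740 = -1976, and 4·(-494) is not a perfect square in Q since -494 is squarefree and ≠ 1. Hence x^2 - 42x + 935 is irreducible over Q and is the minimal polynomial of α.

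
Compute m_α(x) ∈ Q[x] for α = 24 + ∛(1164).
m_α(x) = x^3 - 72x^2 + 1728x - 14988

Set β = α - 24 = ∛(1164), so β^3 = 1164. Then (α - 24)^3 - 1164 = 0, i.e. α is a root of g(x) = (x - 24)^3 - 1164 = x^3 - 72x^2 + 1728x - 14988. Since g(x) = h(x - 24) where h(x) = x^3 - 1164, and h is irreducible over Q (because 1164 is not a perfect cube, so h has no rational root, and a monic cubic with no rational root is irreducible), g is also irreducible (irreducibility is preserved under the substitution x → x - 24). Hence m_α(x) = x^3 - 72x^2 + 1728x - 14988.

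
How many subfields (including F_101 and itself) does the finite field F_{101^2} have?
F_{101^2} has 2 subfields

The subfields of F_{p^n} are exactly the fields F_{p^d} for d | n (each is the fixed field of the unique index-d subgroup of Gal(F_{p^n}/F_p) ≅ Z/nZ). The divisors of n = 2 are {1, 2}, giving 2 subfields: F_{101^1}, F_{101^2}.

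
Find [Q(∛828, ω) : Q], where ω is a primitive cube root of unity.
[Q(∛828, ω) : Q] = 6

[Q(∛828):Q] = 3 (min poly x^3 - 828, irreducible since 828 is not a perfect cube). [Q(ω):Q] = 2 (min poly x^2 + x + 1). Since Q(∛828) ⊂ R and ω ∉ R, we have ω ∉ Q(∛828), so x^2 + x + 1 remains irreducible over Q(∛828) and [Q(∛828, ω) : Q(∛828)] = 2. By the tower law, [Q(∛828, ω) : Q] = 3 · 2 = 6. (In fact Q(∛828, ω) is the splitting field of x^3 - 828 over Q.)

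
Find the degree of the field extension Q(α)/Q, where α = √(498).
[Q(α):Q] = 2

[Q(α):Q] equals the degree of the minimal polynomial of α. Here α^2 = 498 and x^2 - 498 is irreducible (d = 498 is squarefree, ≠ 1, hence not a square), so deg(m_α) = 2. Thus [Q(α):Q] = 2.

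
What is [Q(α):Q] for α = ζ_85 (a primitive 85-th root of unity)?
[Q(α):Q] = 64

The minimal polynomial of ζ_85 over Q is the 85-th cyclotomic polynomial Φ_85(x), which is irreducible over Q and has degree φ(85) = 64. Hence [Q(α):Q] = φ(85) = 64.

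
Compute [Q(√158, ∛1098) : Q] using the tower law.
[Q(√158, ∛1098) : Q] = 6

Let L = Q(√158, ∛1098). Since Q(√158) ⊂ L and [Q(√158):Q] = 2, the tower law gives 2 | [L:Q]. Likewise Q(∛1098) ⊂ L with [Q(∛1098):Q] = 3 (because 1098 is not a perfect cube), so 3 | [L:Q]. As gcd(2,3) = 1, [L:Q] is divisible by 6. Conversely L is generated over Q by √158 and ∛1098, so [L:Q] ≤ 2·3 = 6. Therefore [Q(√158, ∛1098) : Q] = 6.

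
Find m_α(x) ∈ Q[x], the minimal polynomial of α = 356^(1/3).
m_α(x) = x^3 - 356

α satisfies α^3 = 356, so x^3 - 356 annihilates α. By the rational root test, a rational root p/q (in lowest terms) of x^3 - 356 would satisfy p^3 = 356 q^3, forcing q = 1 and p^3 = 356; but 356 is not a perfect cube, contradiction. A monic cubic over Q with no rational root is irreducible (any nontrivial factorization would include a linear factor). Hence x^3 - 356 is the minimal polynomial of α, and in particular [Q(α):Q] = 3.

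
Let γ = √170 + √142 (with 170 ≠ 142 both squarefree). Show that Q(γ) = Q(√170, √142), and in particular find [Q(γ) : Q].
[Q(γ) : Q] = 4 (equivalently, Q(γ) = Q(√170, √142))

Obviously Q(γ) ⊆ Q(√170, √142), and [Q(√170, √142):Q] = 4 (since 170, 142 are distinct squarefree integers > 1 with 24140 not a perfect square). To show equality we compute the minimal polynomial of γ. From γ = √170 + √142: γ^2 = 170 + 2√(24140) + 142 = 312 + 2√(24140), so γ^2 - 312 = 2√(24140); squaring, (γ^2 - 312)^2 = 4·24140, i.e. γ^4 - 624γ^2 + 97344 - 96560 = 0, i.e. γ^4 - 624γ^2 + 784 = 0. So γ is a root of x^4 - 624x^2 + 784. This polynomial is irreducible over Q: it has no rational root (each ±√170 ± √142 is irrational), and any factorization into two quadratics over Q would force √(24140) ∈ Q (pairing opposite roots) or √170, √142 ∈ Q (other pairings), all impossible. Hence [Q(γ):Q] = 4 = [Q(√170, √142):Q], so Q(γ) = Q(√170, √142).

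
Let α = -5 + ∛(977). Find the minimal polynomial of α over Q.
m_α(x) = x^3 + 15x^2 + 75x - 852

Set β = α + 5 = ∛(977), so β^3 = 977. Then (α + 5)^3 - 977 = 0, i.e. α is a root of g(x) = (x + 5)^3 - 977 = x^3 + 15x^2 + 75x - 852. Since g(x) = h(x + 5) where h(x) = x^3 - 977, and h is irreducible over Q (because 977 is not a perfect cube, so h has no rational root, and a monic cubic with no rational root is irreducible), g is also irreducible (irreducibility is preserved under the substitution x → x + 5). Hence m_α(x) = x^3 + 15x^2 + 75x - 852.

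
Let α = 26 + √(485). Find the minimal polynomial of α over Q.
m_α(x) = x^2 - 52x + 191

From α - 26 = √(485), squaring gives (α - 26)^2 = 485, i.e. α^2 - 52α + 676 = 485, so α^2 - 52α + 191 = 0. The discriminant of x^2 - 52x + 191 is (-52)^2 - 4·(191) = 2704 - 764 = 1940, and 4·(485) is not a perfect square in Q since 485 is squarefree and ≠ 1. Hence x^2 - 52x + 191 is irreducible over Q and is the minimal polynomial of α.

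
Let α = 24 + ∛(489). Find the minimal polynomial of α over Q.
m_α(x) = x^3 - 72x^2 + 1728x - 14313

Set β = α - 24 = ∛(489), so β^3 = 489. Then (α - 24)^3 - 489 = 0, i.e. α is a root of g(x) = (x - 24)^3 - 489 = x^3 - 72x^2 + 1728x - 14313. Since g(x) = h(x - 24) where h(x) = x^3 - 489, and h is irreducible over Q (because 489 is not a perfect cube, so h has no rational root, and a monic cubic with no rational root is irreducible), g is also irreducible (irreducibility is preserved under the substitution x → x - 24). Hence m_α(x) = x^3 - 72x^2 + 1728x - 14313.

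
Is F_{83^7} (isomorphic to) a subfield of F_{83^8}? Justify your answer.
No: F_{83^7} is not a subfield of F_{83^8}

F_{p^m} embeds in F_{p^n} iff m | n. Here 7 ∤ 8 (since 8 = 1·7 + 1 with remainder 1 ≠ 0), so F_{83^7} is not a subfield of F_{83^8}. Equivalently: if it were, the tower law would give 7 = [F_{83^7}:F_83] dividing [F_{83^8}:F_83] = 8, contradiction.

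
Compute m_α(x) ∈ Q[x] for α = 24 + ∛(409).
m_α(x) = x^3 - 72x^2 + 1728x - 14233

Set β = α - 24 = ∛(409), so β^3 = 409. Then (α - 24)^3 - 409 = 0, i.e. α is a root of g(x) = (x - 24)^3 - 409 = x^3 - 72x^2 + 1728x - 14233. Since g(x) = h(x - 24) where h(x) = x^3 - 409, and h is irreducible over Q (because 409 is not a perfect cube, so h has no rational root, and a monic cubic with no rational root is irreducible), g is also irreducible (irreducibility is preserved under the substitution x → x - 24). Hence m_α(x) = x^3 - 72x^2 + 1728x - 14233.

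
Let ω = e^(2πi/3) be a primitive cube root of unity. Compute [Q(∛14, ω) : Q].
[Q(∛14, ω) : Q] = 6

[Q(∛14):Q] = 3 (min poly x^3 - 14, irreducible since 14 is not a perfect cube). [Q(ω):Q] = 2 (min poly x^2 + x + 1). Since Q(∛14) ⊂ R and ω ∉ R, we have ω ∉ Q(∛14), so x^2 + x + 1 remains irreducible over Q(∛14) and [Q(∛14, ω) : Q(∛14)] = 2. By the tower law, [Q(∛14, ω) : Q] = 3 · 2 = 6. (In fact Q(∛14, ω) is the splitting field of x^3 - 14 over Q.)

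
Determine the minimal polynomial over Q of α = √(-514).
m_α(x) = x^2 + 514

α satisfies α^2 + 514 = 0, so x^2 + 514 annihilates α. Since d = -514 is squarefree and ≠ 1, it is not a perfect square in Q, so x^2 + 514 has no rational root and is therefore irreducible over Q (a degree-2 polynomial over a field is irreducible iff it has no root). Hence m_α(x) = x^2 + 514.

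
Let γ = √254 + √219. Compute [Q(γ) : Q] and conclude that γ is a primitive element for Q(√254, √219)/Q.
[Q(γ) : Q] = 4 (equivalently, Q(γ) = Q(√254, √219))

Obviously Q(γ) ⊆ Q(√254, √219), and [Q(√254, √219):Q] = 4 (since 254, 219 are distinct squarefree integers > 1 with 55626 not a perfect square). To show equality we compute the minimal polynomial of γ. From γ = √254 + √219: γ^2 = 254 + 2√(55626) + 219 = 473 + 2√(55626), so γ^2 - 473 = 2√(55626); squaring, (γ^2 - 473)^2 = 4·55626, i.e. γ^4 - 946γ^2 + 223729 - 222504 = 0, i.e. γ^4 - 946γ^2 + 1225 = 0. So γ is a root of x^4 - 946x^2 + 1225. This polynomial is irreducible over Q: it has no rational root (each ±√254 ± √219 is irrational), and any factorization into two quadratics over Q would force √(55626) ∈ Q (pairing opposite roots) or √254, √219 ∈ Q (other pairings), all impossible. Hence [Q(γ):Q] = 4 = [Q(√254, √219):Q], so Q(γ) = Q(√254, √219).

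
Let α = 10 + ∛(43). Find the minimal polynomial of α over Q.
m_α(x) = x^3 - 30x^2 + 300x - 1043

Set β = α - 10 = ∛(43), so β^3 = 43. Then (α - 10)^3 - 43 = 0, i.e. α is a root of g(x) = (x - 10)^3 - 43 = x^3 - 30x^2 + 300x - 1043. Since g(x) = h(x - 10) where h(x) = x^3 - 43, and h is irreducible over Q (because 43 is not a perfect cube, so h has no rational root, and a monic cubic with no rational root is irreducible), g is also irreducible (irreducibility is preserved under the substitution x → x - 10). Hence m_α(x) = x^3 - 30x^2 + 300x - 1043.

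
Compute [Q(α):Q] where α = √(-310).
[Q(α):Q] = 2

[Q(α):Q] equals the degree of the minimal polynomial of α. Here α^2 = -310 and x^2 + 310 is irreducible (d = -310 is squarefree, ≠ 1, hence not a square), so deg(m_α) = 2. Thus [Q(α):Q] = 2.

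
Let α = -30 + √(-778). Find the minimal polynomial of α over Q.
m_α(x) = x^2 + 60x + 1678

From α + 30 = √(-778), squaring gives (α + 30)^2 = -778, i.e. α^2 + 60α + 900 = -778, so α^2 + 60α + 1678 = 0. The discriminant of x^2 + 60x + 1678 is (60)^2 - 4·(1678) = 3600 - 6712 = -3112, and 4·(-778) is not a perfect square in Q since -778 is squarefree and ≠ 1. Hence x^2 + 60x + 1678 is irreducible over Q and is the minimal polynomial of α.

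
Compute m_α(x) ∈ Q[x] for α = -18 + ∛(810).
m_α(x) = x^3 + 54x^2 + 972x + 5022

Set β = α + 18 = ∛(810), so β^3 = 810. Then (α + 18)^3 - 810 = 0, i.e. α is a root of g(x) = (x + 18)^3 - 810 = x^3 + 54x^2 + 972x + 5022. Since g(x) = h(x + 18) where h(x) = x^3 - 810, and h is irreducible over Q (because 810 is not a perfect cube, so h has no rational root, and a monic cubic with no rational root is irreducible), g is also irreducible (irreducibility is preserved under the substitution x → x + 18). Hence m_α(x) = x^3 + 54x^2 + 972x + 5022.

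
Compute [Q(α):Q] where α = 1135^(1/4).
[Q(α):Q] = 4

α is a root of x^4 - 1135. By Eisenstein's criterion at the prime p = 5 (which divides the constant term 1135 but p^2 = 25 does not, since 1135 is squarefree), x^4 - 1135 is irreducible over Q. Hence [Q(α):Q] = 4.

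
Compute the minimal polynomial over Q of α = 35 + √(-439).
m_α(x) = x^2 - 70x + 1664

From α - 35 = √(-439), squaring gives (α - 35)^2 = -439, i.e. α^2 - 70α + 1225 = -439, so α^2 - 70α + 1664 = 0. The discriminant of x^2 - 70x + 1664 is (-70)^2 - 4·(1664) = 4900 - 6656 = -1756, and 4·(-439) is not a perfect square in Q since -439 is squarefree and ≠ 1. Hence x^2 - 70x + 1664 is irreducible over Q and is the minimal polynomial of α.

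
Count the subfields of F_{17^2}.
F_{17^2} has 2 subfields

The subfields of F_{p^n} are exactly the fields F_{p^d} for d | n (each is the fixed field of the unique index-d subgroup of Gal(F_{p^n}/F_p) ≅ Z/nZ). The divisors of n = 2 are {1, 2}, giving 2 subfields: F_{17^1}, F_{17^2}.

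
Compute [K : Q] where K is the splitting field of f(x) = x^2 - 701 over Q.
[K : Q] = 2

f(x) = x^2 - 701 factors as (x - √701)(x + √701). The splitting field is K = Q(√701). Since 701 is squarefree and > 1, it is not a perfect square, so x^2 - 701 is irreducible over Q and [Q(√701) : Q] = 2. Hence [K : Q] = 2.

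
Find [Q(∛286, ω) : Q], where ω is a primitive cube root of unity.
[Q(∛286, ω) : Q] = 6

[Q(∛286):Q] = 3 (min poly x^3 - 286, irreducible since 286 is not a perfect cube). [Q(ω):Q] = 2 (min poly x^2 + x + 1). Since Q(∛286) ⊂ R and ω ∉ R, we have ω ∉ Q(∛286), so x^2 + x + 1 remains irreducible over Q(∛286) and [Q(∛286, ω) : Q(∛286)] = 2. By the tower law, [Q(∛286, ω) : Q] = 3 · 2 = 6. (In fact Q(∛286, ω) is the splitting field of x^3 - 286 over Q.)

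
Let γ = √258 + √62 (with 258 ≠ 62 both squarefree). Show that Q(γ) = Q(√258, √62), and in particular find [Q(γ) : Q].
[Q(γ) : Q] = 4 (equivalently, Q(γ) = Q(√258, √62))

Obviously Q(γ) ⊆ Q(√258, √62), and [Q(√258, √62):Q] = 4 (since 258, 62 are distinct squarefree integers > 1 with 15996 not a perfect square). To show equality we compute the minimal polynomial of γ. From γ = √258 + √62: γ^2 = 258 + 2√(15996) + 62 = 320 + 2√(15996), so γ^2 - 320 = 2√(15996); squaring, (γ^2 - 320)^2 = 4·15996, i.e. γ^4 - 640γ^2 + 102400 - 63984 = 0, i.e. γ^4 - 640γ^2 + 38416 = 0. So γ is a root of x^4 - 640x^2 + 38416. This polynomial is irreducible over Q: it has no rational root (each ±√258 ± √62 is irrational), and any factorization into two quadratics over Q would force √(15996) ∈ Q (pairing opposite roots) or √258, √62 ∈ Q (other pairings), all impossible. Hence [Q(γ):Q] = 4 = [Q(√258, √62):Q], so Q(γ) = Q(√258, √62).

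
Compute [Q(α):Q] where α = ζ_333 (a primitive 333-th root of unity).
[Q(α):Q] = 216

The minimal polynomial of ζ_333 over Q is the 333-th cyclotomic polynomial Φ_333(x), which is irreducible over Q and has degree φ(333) = 216. Hence [Q(α):Q] = φ(333) = 216.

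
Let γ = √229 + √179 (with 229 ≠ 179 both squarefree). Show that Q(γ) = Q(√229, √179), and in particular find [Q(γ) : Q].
[Q(γ) : Q] = 4 (equivalently, Q(γ) = Q(√229, √179))

Obviously Q(γ) ⊆ Q(√229, √179), and [Q(√229, √179):Q] = 4 (since 229, 179 are distinct squarefree integers > 1 with 40991 not a perfect square). To show equality we compute the minimal polynomial of γ. From γ = √229 + √179: γ^2 = 229 + 2√(40991) + 179 = 408 + 2√(40991), so γ^2 - 408 = 2√(40991); squaring, (γ^2 - 408)^2 = 4·40991, i.e. γ^4 - 816γ^2 + 166464 - 163964 = 0, i.e. γ^4 - 816γ^2 + 2500 = 0. So γ is a root of x^4 - 816x^2 + 2500. This polynomial is irreducible over Q: it has no rational root (each ±√229 ± √179 is irrational), and any factorization into two quadratics over Q would force √(40991) ∈ Q (pairing opposite roots) or √229, √179 ∈ Q (other pairings), all impossible. Hence [Q(γ):Q] = 4 = [Q(√229, √179):Q], so Q(γ) = Q(√229, √179).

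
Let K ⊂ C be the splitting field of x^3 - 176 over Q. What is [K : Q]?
[K : Q] = 6

The roots of x^3 - 176 are ∛176, ω∛176, ω^2∛176 where ω = e^(2πi/3) is a primitive cube root of unity, so K = Q(∛176, ω). Now [Q(∛176):Q] = 3 (since 176 is not a perfect cube, x^3 - 176 is irreducible) and [Q(ω):Q] = 2. Both 2 and 3 divide [K:Q], and [K:Q] ≤ 3·2 = 6, so [K:Q] = 6. (Equivalently: Q(∛176) ⊂ R but ω ∉ R, so [K : Q(∛176)] = 2.)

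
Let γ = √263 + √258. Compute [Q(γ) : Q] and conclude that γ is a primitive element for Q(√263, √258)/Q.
[Q(γ) : Q] = 4 (equivalently, Q(γ) = Q(√263, √258))

Obviously Q(γ) ⊆ Q(√263, √258), and [Q(√263, √258):Q] = 4 (since 263, 258 are distinct squarefree integers > 1 with 67854 not a perfect square). To show equality we compute the minimal polynomial of γ. From γ = √263 + √258: γ^2 = 263 + 2√(67854) + 258 = 521 + 2√(67854), so γ^2 - 521 = 2√(67854); squaring, (γ^2 - 521)^2 = 4·67854, i.e. γ^4 - 1042γ^2 + 271441 - 271416 = 0, i.e. γ^4 - 1042γ^2 + 25 = 0. So γ is a root of x^4 - 1042x^2 + 25. This polynomial is irreducible over Q: it has no rational root (each ±√263 ± √258 is irrational), and any factorization into two quadratics over Q would force √(67854) ∈ Q (pairing opposite roots) or √263, √258 ∈ Q (other pairings), all impossible. Hence [Q(γ):Q] = 4 = [Q(√263, √258):Q], so Q(γ) = Q(√263, √258).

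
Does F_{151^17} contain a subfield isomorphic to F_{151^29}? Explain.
No: F_{151^29} is not a subfield of F_{151^17}

F_{p^m} embeds in F_{p^n} iff m | n. Here 29 ∤ 17 (since 17 = 0·29 + 17 with remainder 17 ≠ 0), so F_{151^29} is not a subfield of F_{151^17}. Equivalently: if it were, the tower law would give 29 = [F_{151^29}:F_151] dividing [F_{151^17}:F_151] = 17, contradiction.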